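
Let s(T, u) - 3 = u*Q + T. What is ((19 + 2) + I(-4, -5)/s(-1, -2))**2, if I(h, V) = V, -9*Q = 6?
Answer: 1521/4 ≈ 380.25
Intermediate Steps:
Q = -2/3 (Q = -1/9*6 = -2/3 ≈ -0.66667)
s(T, u) = 3 + T - 2*u/3 (s(T, u) = 3 + (u*(-2/3) + T) = 3 + (-2*u/3 + T) = 3 + (T - 2*u/3) = 3 + T - 2*u/3)
((19 + 2) + I(-4, -5)/s(-1, -2))**2 = ((19 + 2) - 5/(3 - 1 - 2/3*(-2)))**2 = (21 - 5/(3 - 1 + 4/3))**2 = (21 - 5/10/3)**2 = (21 - 5*3/10)**2 = (21 - 3/2)**2 = (39/2)**2 = 1521/4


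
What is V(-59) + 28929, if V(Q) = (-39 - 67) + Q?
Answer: 28764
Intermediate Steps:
V(Q) = -106 + Q
V(-59) + 28929 = (-106 - 59) + 28929 = -165 + 28929 = 28764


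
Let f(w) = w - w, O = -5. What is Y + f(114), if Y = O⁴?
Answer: 625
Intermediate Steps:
f(w) = 0
Y = 625 (Y = (-5)⁴ = 625)
Y + f(114) = 625 + 0 = 625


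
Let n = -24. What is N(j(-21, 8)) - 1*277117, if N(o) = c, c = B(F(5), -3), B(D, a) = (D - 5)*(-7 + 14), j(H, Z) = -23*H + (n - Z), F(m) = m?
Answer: -277117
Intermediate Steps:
j(H, Z) = -24 - Z - 23*H (j(H, Z) = -23*H + (-24 - Z) = -24 - Z - 23*H)
B(D, a) = -35 + 7*D (B(D, a) = (-5 + D)*7 = -35 + 7*D)
c = 0 (c = -35 + 7*5 = -35 + 35 = 0)
N(o) = 0
N(j(-21, 8)) - 1*277117 = 0 - 1*277117 = 0 - 277117 = -277117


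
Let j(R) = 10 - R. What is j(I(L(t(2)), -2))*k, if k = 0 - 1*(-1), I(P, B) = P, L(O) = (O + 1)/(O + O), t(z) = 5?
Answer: 47/5 ≈ 9.4000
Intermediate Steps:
L(O) = (1 + O)/(2*O) (L(O) = (1 + O)/((2*O)) = (1 + O)*(1/(2*O)) = (1 + O)/(2*O))
k = 1 (k = 0 + 1 = 1)
j(I(L(t(2)), -2))*k = (10 - (1 + 5)/(2*5))*1 = (10 - 6/(2*5))*1 = (10 - 1*⅗)*1 = (10 - ⅗)*1 = (47/5)*1 = 47/5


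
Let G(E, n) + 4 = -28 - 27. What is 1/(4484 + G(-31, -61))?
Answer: 1/4425 ≈ 0.00022599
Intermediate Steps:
G(E, n) = -59 (G(E, n) = -4 + (-28 - 27) = -4 - 55 = -59)
1/(4484 + G(-31, -61)) = 1/(4484 - 59) = 1/4425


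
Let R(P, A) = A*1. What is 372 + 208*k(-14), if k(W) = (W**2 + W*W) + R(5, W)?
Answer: 78996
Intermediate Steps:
R(P, A) = A
k(W) = W + 2*W**2 (k(W) = (W**2 + W*W) + W = (W**2 + W**2) + W = 2*W**2 + W = W + 2*W**2)
372 + 208*k(-14) = 372 + 208*(-14*(1 + 2*(-14))) = 372 + 208*(-14*(1 - 28)) = 372 + 208*(-14*(-27)) = 372 + 208*378 = 372 + 78624 = 78996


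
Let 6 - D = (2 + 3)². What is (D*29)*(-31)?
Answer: 17081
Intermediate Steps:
D = -19 (D = 6 - (2 + 3)² = 6 - 1*5² = 6 - 1*25 = 6 - 25 = -19)
(D*29)*(-31) = -19*29*(-31) = -551*(-31) = 17081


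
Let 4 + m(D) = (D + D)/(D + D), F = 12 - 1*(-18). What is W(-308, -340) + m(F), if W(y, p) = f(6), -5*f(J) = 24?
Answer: -39/5 ≈ -7.8000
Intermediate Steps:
F = 30 (F = 12 + 18 = 30)
m(D) = -3 (m(D) = -4 + (D + D)/(D + D) = -4 + (2*D)/((2*D)) = -4 + (2*D)*(1/(2*D)) = -4 + 1 = -3)
f(J) = -24/5 (f(J) = -⅕*24 = -24/5)
W(y, p) = -24/5
W(-308, -340) + m(F) = -24/5 - 3 = -39/5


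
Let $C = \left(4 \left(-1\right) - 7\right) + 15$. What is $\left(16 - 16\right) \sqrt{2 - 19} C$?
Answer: $0$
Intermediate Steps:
$C = 4$ ($C = \left(-4 - 7\right) + 15 = -11 + 15 = 4$)
$\left(16 - 16\right) \sqrt{2 - 19} C = \left(16 - 16\right) \sqrt{2 - 19} \cdot 4 = \left(16 - 16\right) \sqrt{-17} \cdot 4 = 0 i \sqrt{17} \cdot 4 = 0 \cdot 4 = 0$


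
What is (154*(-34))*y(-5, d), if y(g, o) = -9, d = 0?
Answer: 47124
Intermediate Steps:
(154*(-34))*y(-5, d) = (154*(-34))*(-9) = -5236*(-9) = 47124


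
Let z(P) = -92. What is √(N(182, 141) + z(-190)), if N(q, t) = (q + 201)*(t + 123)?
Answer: 2*√25255 ≈ 317.84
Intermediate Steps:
N(q, t) = (123 + t)*(201 + q) (N(q, t) = (201 + q)*(123 + t) = (123 + t)*(201 + q))
√(N(182, 141) + z(-190)) = √((24723 + 123*182 + 201*141 + 182*141) - 92) = √((24723 + 22386 + 28341 + 25662) - 92) = √(101112 - 92) = √101020 = 2*√25255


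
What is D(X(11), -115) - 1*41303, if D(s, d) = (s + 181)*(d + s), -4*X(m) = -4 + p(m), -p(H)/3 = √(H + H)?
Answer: -496309/8 + 51*√22 ≈ -61799.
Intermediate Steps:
p(H) = -3*√2*√H (p(H) = -3*√(H + H) = -3*√2*√H)
X(m) = 1 + 3*√2*√m/4 (X(m) = -(-4 - 3*√2*√m)/4 = 1 + 3*√2*√m/4)
D(s, d) = (181 + s)*(d + s)
D(X(11), -115) - 1*41303 = ((1 + 3*√2*√11/4)² + 181*(-115) + 181*(1 + 3*√2*√11/4) - 115*(1 + 3*√2*√11/4)) - 1*41303 = ((1 + 3*√22/4)² - 20815 + 181*(1 + 3*√22/4) - 115*(1 + 3*√22/4)) - 41303 = ((1 + 3*√22/4)² - 20815 + (181 + 543*√22/4) + (-115 - 345*√22/4)) - 41303 = (-20749 + (1 + 3*√22/4)² + 99*√22/2) - 41303 = -62052 + (1 + 3*√22/4)² + 99*√22/2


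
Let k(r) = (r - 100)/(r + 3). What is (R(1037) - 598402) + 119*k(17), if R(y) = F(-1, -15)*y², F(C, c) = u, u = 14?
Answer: 289125403/20 ≈ 1.4456e+7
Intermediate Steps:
F(C, c) = 14
k(r) = (-100 + r)/(3 + r)
R(y) = 14*y²
(R(1037) - 598402) + 119*k(17) = (14*1037² - 598402) + 119*((-100 + 17)/(3 + 17)) = (14*1075369 - 598402) + 119*(-83/20) = (15055166 - 598402) + 119*((1/20)*(-83)) = 14456764 + 119*(-83/20) = 14456764 - 9877/20 = 289125403/20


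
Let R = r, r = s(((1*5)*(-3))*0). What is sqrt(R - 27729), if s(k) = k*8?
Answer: 3*I*sqrt(3081) ≈ 166.52*I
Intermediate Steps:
s(k) = 8*k
r = 0 (r = 8*(((1*5)*(-3))*0) = 8*((5*(-3))*0) = 8*(-15*0) = 8*0 = 0)
R = 0
sqrt(R - 27729) = sqrt(0 - 27729) = sqrt(-27729) = 3*I*sqrt(3081)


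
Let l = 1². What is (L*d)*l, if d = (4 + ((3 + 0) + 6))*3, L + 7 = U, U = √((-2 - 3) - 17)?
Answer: -273 + 39*I*√22 ≈ -273.0 + 182.93*I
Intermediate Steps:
l = 1
U = I*√22 (U = √(-5 - 17) = √(-22) = I*√22 ≈ 4.6904*I)
L = -7 + I*√22 ≈ -7.0 + 4.6904*I
d = 39 (d = (4 + (3 + 6))*3 = (4 + 9)*3 = 13*3 = 39)
(L*d)*l = ((-7 + I*√22)*39)*1 = (-273 + 39*I*√22)*1 = -273 + 39*I*√22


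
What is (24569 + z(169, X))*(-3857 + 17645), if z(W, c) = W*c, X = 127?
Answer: 634689216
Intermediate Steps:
(24569 + z(169, X))*(-3857 + 17645) = (24569 + 169*127)*(-3857 + 17645) = (24569 + 21463)*13788 = 46032*13788 = 634689216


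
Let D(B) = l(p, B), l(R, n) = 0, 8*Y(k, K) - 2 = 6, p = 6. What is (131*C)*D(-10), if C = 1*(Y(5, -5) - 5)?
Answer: 0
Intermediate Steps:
Y(k, K) = 1 (Y(k, K) = ¼ + (⅛)*6 = ¼ + ¾ = 1)
C = -4 (C = 1*(1 - 5) = 1*(-4) = -4)
D(B) = 0
(131*C)*D(-10) = (131*(-4))*0 = -524*0 = 0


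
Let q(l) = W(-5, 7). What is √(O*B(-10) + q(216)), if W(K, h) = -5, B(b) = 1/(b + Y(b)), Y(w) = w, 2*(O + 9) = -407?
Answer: 3*√10/4 ≈ 2.3717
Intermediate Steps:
O = -425/2 (O = -9 + (½)*(-407) = -9 - 407/2 = -425/2 ≈ -212.50)
B(b) = 1/(2*b) (B(b) = 1/(b + b) = 1/(2*b))
q(l) = -5
√(O*B(-10) + q(216)) = √(-425/(4*(-10)) - 5) = √(-425*(-1)/(4*10) - 5) = √(-425/2*(-1/20) - 5) = √(85/8 - 5) = √(45/8) = 3*√10/4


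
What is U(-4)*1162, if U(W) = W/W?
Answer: 1162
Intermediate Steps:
U(W) = 1
U(-4)*1162 = 1*1162 = 1162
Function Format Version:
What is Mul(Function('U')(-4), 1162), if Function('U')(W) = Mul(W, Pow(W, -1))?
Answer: 1162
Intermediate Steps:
Function('U')(W) = 1
Mul(Function('U')(-4), 1162) = Mul(1, 1162) = 1162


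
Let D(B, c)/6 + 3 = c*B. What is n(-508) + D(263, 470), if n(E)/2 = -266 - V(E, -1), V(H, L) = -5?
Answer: 741120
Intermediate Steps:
D(B, c) = -18 + 6*B*c (D(B, c) = -18 + 6*(c*B) = -18 + 6*(B*c) = -18 + 6*B*c)
n(E) = -522 (n(E) = 2*(-266 - 1*(-5)) = 2*(-266 + 5) = 2*(-261) = -522)
n(-508) + D(263, 470) = -522 + (-18 + 6*263*470) = -522 + (-18 + 741660) = -522 + 741642 = 741120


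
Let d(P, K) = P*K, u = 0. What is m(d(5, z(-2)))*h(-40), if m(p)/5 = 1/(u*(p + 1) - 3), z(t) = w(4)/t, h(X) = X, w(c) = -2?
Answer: 200/3 ≈ 66.667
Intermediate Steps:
z(t) = -2/t
d(P, K) = K*P
m(p) = -5/3 (m(p) = 5/(0*(p + 1) - 3) = 5/(0*(1 + p) - 3) = 5/(0 - 3) = 5/(-3) = 5*(-⅓) = -5/3)
m(d(5, z(-2)))*h(-40) = -5/3*(-40) = 200/3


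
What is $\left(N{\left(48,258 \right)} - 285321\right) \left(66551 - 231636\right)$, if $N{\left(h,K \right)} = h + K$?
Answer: $47051701275$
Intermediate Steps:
$N{\left(h,K \right)} = K + h$
$\left(N{\left(48,258 \right)} - 285321\right) \left(66551 - 231636\right) = \left(\left(258 + 48\right) - 285321\right) \left(66551 - 231636\right) = \left(306 - 285321\right) \left(-165085\right) = \left(-285015\right) \left(-165085\right) = 47051701275$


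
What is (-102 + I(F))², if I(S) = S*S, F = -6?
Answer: 4356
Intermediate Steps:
I(S) = S²
(-102 + I(F))² = (-102 + (-6)²)² = (-102 + 36)² = (-66)² = 4356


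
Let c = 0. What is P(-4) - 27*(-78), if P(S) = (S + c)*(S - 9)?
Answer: 2158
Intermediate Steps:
P(S) = S*(-9 + S) (P(S) = (S + 0)*(S - 9) = S*(-9 + S))
P(-4) - 27*(-78) = -4*(-9 - 4) - 27*(-78) = -4*(-13) + 2106 = 52 + 2106 = 2158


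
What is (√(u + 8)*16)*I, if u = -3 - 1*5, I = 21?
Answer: 0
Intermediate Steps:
u = -8 (u = -3 - 5 = -8)
(√(u + 8)*16)*I = (√(-8 + 8)*16)*21 = (√0*16)*21 = (0*16)*21 = 0*21 = 0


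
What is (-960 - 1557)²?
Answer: 6335289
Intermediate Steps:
(-960 - 1557)² = (-2517)² = 6335289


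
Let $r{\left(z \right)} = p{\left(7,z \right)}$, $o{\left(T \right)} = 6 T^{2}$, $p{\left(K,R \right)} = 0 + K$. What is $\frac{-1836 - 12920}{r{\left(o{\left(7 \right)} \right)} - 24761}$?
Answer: $\frac{7378}{12377} \approx 0.59611$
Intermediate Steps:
$p{\left(K,R \right)} = K$
$r{\left(z \right)} = 7$
$\frac{-1836 - 12920}{r{\left(o{\left(7 \right)} \right)} - 24761} = \frac{-1836 - 12920}{7 - 24761} = - \frac{14756}{-24754} = \left(-14756\right) \left(- \frac{1}{24754}\right) = \frac{7378}{12377}$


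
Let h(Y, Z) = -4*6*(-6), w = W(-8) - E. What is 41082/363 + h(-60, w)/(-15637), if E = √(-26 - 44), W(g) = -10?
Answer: 214115654/1892077 ≈ 113.16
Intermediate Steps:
E = I*√70 (E = √(-70) = I*√70 ≈ 8.3666*I)
w = -10 - I*√70 ≈ -10.0 - 8.3666*I
h(Y, Z) = 144 (h(Y, Z) = -24*(-6) = 144)
41082/363 + h(-60, w)/(-15637) = 41082/363 + 144/(-15637) = 41082*(1/363) + 144*(-1/15637) = 13694/121 - 144/15637 = 214115654/1892077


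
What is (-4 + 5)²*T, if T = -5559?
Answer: -5559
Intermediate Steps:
(-4 + 5)²*T = (-4 + 5)²*(-5559) = 1²*(-5559) = 1*(-5559) = -5559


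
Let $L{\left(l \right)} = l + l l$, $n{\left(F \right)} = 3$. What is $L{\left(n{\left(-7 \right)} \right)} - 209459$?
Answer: $-209447$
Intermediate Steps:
$L{\left(l \right)} = l + l^{2}$
$L{\left(n{\left(-7 \right)} \right)} - 209459 = 3 \left(1 + 3\right) - 209459 = 3 \cdot 4 - 209459 = 12 - 209459 = -209447$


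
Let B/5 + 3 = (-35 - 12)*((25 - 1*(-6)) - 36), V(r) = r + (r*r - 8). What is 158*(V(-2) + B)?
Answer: 182332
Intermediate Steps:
V(r) = -8 + r + r² (V(r) = r + (r² - 8) = r + (-8 + r²) = -8 + r + r²)
B = 1160 (B = -15 + 5*((-35 - 12)*((25 - 1*(-6)) - 36)) = -15 + 5*(-47*((25 + 6) - 36)) = -15 + 5*(-47*(31 - 36)) = -15 + 5*(-47*(-5)) = -15 + 5*235 = -15 + 1175 = 1160)
158*(V(-2) + B) = 158*((-8 - 2 + (-2)²) + 1160) = 158*((-8 - 2 + 4) + 1160) = 158*(-6 + 1160) = 158*1154 = 182332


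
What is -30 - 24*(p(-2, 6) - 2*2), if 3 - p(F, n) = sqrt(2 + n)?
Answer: -6 + 48*sqrt(2) ≈ 61.882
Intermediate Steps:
p(F, n) = 3 - sqrt(2 + n)
-30 - 24*(p(-2, 6) - 2*2) = -30 - 24*((3 - sqrt(2 + 6)) - 2*2) = -30 - 24*((3 - sqrt(8)) - 4) = -30 - 24*((3 - 2*sqrt(2)) - 4) = -30 - 24*(-1 - 2*sqrt(2)) = -30 + (24 + 48*sqrt(2)) = -6 + 48*sqrt(2)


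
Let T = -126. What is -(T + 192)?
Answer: -66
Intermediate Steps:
-(T + 192) = -(-126 + 192) = -1*66 = -66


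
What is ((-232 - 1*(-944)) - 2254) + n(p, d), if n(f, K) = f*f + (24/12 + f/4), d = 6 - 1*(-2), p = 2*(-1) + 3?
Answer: -6155/4 ≈ -1538.8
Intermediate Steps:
p = 1 (p = -2 + 3 = 1)
d = 8 (d = 6 + 2 = 8)
n(f, K) = 2 + f**2 + f/4 (n(f, K) = f**2 + (24*(1/12) + f*(1/4)) = f**2 + (2 + f/4) = 2 + f**2 + f/4)
((-232 - 1*(-944)) - 2254) + n(p, d) = ((-232 - 1*(-944)) - 2254) + (2 + 1**2 + (1/4)*1) = ((-232 + 944) - 2254) + (2 + 1 + 1/4) = (712 - 2254) + 13/4 = -1542 + 13/4 = -6155/4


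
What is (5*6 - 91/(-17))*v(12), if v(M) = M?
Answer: 7212/17 ≈ 424.24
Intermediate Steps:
(5*6 - 91/(-17))*v(12) = (5*6 - 91/(-17))*12 = (30 - 91*(-1/17))*12 = (30 + 91/17)*12 = (601/17)*12 = 7212/17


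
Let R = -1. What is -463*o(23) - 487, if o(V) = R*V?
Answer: 10162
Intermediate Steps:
o(V) = -V
-463*o(23) - 487 = -(-463)*23 - 487 = -463*(-23) - 487 = 10649 - 487 = 10162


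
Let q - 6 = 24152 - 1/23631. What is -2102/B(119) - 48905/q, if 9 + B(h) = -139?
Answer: 514472579477/42244949578 ≈ 12.178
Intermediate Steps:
B(h) = -148 (B(h) = -9 - 139 = -148)
q = 570877697/23631 (q = 6 + (24152 - 1/23631) = 6 + 570735911/23631 = 570877697/23631 ≈ 24158.)
-2102/B(119) - 48905/q = -2102/(-148) - 48905/570877697/23631 = -2102*(-1/148) - 48905*23631/570877697 = 1051/74 - 1155674055/570877697 = 514472579477/42244949578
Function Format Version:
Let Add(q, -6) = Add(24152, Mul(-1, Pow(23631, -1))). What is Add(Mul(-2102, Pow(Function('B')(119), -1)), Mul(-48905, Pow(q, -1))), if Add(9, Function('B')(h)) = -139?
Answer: Rational(514472579477, 42244949578) ≈ 12.178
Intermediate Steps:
Function('B')(h) = -148 (Function('B')(h) = Add(-9, -139) = -148)
q = Rational(570877697, 23631) (q = Add(6, Add(24152, Mul(-1, Pow(23631, -1)))) = Add(6, Add(24152, Mul(-1, Rational(1, 23631)))) = Add(6, Add(24152, Rational(-1, 23631))) = Add(6, Rational(570735911, 23631)) = Rational(570877697, 23631) ≈ 24158.)
Add(Mul(-2102, Pow(Function('B')(119), -1)), Mul(-48905, Pow(q, -1))) = Add(Mul(-2102, Pow(-148, -1)), Mul(-48905, Pow(Rational(570877697, 23631), -1))) = Add(Mul(-2102, Rational(-1, 148)), Mul(-48905, Rational(23631, 570877697))) = Add(Rational(1051, 74), Rational(-1155674055, 570877697)) = Rational(514472579477, 42244949578)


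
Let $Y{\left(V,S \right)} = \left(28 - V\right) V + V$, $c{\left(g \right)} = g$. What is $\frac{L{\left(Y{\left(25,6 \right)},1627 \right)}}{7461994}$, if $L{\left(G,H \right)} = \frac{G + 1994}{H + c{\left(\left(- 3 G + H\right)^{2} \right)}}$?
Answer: $\frac{1047}{6576091148332} \approx 1.5921 \cdot 10^{-10}$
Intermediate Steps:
$Y{\left(V,S \right)} = V + V \left(28 - V\right)$ ($Y{\left(V,S \right)} = V \left(28 - V\right) + V = V + V \left(28 - V\right)$)
$L{\left(G,H \right)} = \frac{1994 + G}{H + \left(H - 3 G\right)^{2}}$ ($L{\left(G,H \right)} = \frac{G + 1994}{H + \left(- 3 G + H\right)^{2}} = \frac{1994 + G}{H + \left(H - 3 G\right)^{2}}$)
$\frac{L{\left(Y{\left(25,6 \right)},1627 \right)}}{7461994} = \frac{\frac{1}{1627 + \left(\left(-1\right) 1627 + 3 \cdot 25 \left(29 - 25\right)\right)^{2}} \left(1994 + 25 \left(29 - 25\right)\right)}{7461994} = \frac{1994 + 25 \left(29 - 25\right)}{1627 + \left(-1627 + 3 \cdot 25 \left(29 - 25\right)\right)^{2}} \cdot \frac{1}{7461994} = \frac{1994 + 25 \cdot 4}{1627 + \left(-1627 + 3 \cdot 25 \cdot 4\right)^{2}} \cdot \frac{1}{7461994} = \frac{1994 + 100}{1627 + \left(-1627 + 3 \cdot 100\right)^{2}} \cdot \frac{1}{7461994} = \frac{1}{1627 + \left(-1627 + 300\right)^{2}} \cdot 2094 \cdot \frac{1}{7461994} = \frac{1}{1627 + \left(-1327\right)^{2}} \cdot 2094 \cdot \frac{1}{7461994} = \frac{1}{1627 + 1760929} \cdot 2094 \cdot \frac{1}{7461994} = \frac{1}{1762556} \cdot 2094 \cdot \frac{1}{7461994} = \frac{1047}{881278} \cdot \frac{1}{7461994} = \frac{1047}{6576091148332}$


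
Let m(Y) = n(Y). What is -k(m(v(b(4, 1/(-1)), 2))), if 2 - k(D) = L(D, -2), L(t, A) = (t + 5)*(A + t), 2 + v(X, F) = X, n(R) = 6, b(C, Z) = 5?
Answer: 42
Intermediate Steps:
v(X, F) = -2 + X
m(Y) = 6
L(t, A) = (5 + t)*(A + t)
k(D) = 12 - D**2 - 3*D (k(D) = 2 - (D**2 + 5*(-2) + 5*D - 2*D) = 2 - (D**2 - 10 + 5*D - 2*D) = 2 - (-10 + D**2 + 3*D) = 2 + (10 - D**2 - 3*D) = 12 - D**2 - 3*D)
-k(m(v(b(4, 1/(-1)), 2))) = -(12 - 1*6**2 - 3*6) = -(12 - 1*36 - 18) = -(12 - 36 - 18) = -1*(-42) = 42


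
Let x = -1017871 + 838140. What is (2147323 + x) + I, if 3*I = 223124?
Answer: 6125900/3 ≈ 2.0420e+6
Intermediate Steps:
I = 223124/3 (I = (⅓)*223124 = 223124/3 ≈ 74375.)
x = -179731
(2147323 + x) + I = (2147323 - 179731) + 223124/3 = 1967592 + 223124/3 = 6125900/3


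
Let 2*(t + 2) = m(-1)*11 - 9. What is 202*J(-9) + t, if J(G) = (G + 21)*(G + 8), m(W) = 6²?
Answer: -4465/2 ≈ -2232.5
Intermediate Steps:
m(W) = 36
J(G) = (8 + G)*(21 + G) (J(G) = (21 + G)*(8 + G) = (8 + G)*(21 + G))
t = 383/2 (t = -2 + (36*11 - 9)/2 = -2 + (396 - 9)/2 = -2 + (½)*387 = -2 + 387/2 = 383/2 ≈ 191.50)
202*J(-9) + t = 202*(168 + (-9)² + 29*(-9)) + 383/2 = 202*(168 + 81 - 261) + 383/2 = 202*(-12) + 383/2 = -2424 + 383/2 = -4465/2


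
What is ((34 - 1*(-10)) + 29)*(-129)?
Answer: -9417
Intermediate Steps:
((34 - 1*(-10)) + 29)*(-129) = ((34 + 10) + 29)*(-129) = (44 + 29)*(-129) = 73*(-129) = -9417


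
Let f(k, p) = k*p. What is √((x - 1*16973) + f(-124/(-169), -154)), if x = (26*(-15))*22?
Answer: I*√4337553/13 ≈ 160.21*I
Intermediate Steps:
x = -8580 (x = -390*22 = -8580)
√((x - 1*16973) + f(-124/(-169), -154)) = √((-8580 - 1*16973) - 124/(-169)*(-154)) = √((-8580 - 16973) - 124*(-1/169)*(-154)) = √(-25553 + (124/169)*(-154)) = √(-25553 - 19096/169) = √(-4337553/169) = I*√4337553/13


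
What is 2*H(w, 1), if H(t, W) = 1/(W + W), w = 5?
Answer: 1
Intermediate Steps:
H(t, W) = 1/(2*W)
2*H(w, 1) = 2*((½)/1) = 2*((½)*1) = 2*(½) = 1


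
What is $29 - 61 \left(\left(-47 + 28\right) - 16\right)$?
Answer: $2164$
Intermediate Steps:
$29 - 61 \left(\left(-47 + 28\right) - 16\right) = 29 - 61 \left(-19 - 16\right) = 29 - -2135 = 29 + 2135 = 2164$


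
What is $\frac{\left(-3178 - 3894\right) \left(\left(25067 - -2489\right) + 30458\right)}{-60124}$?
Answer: $\frac{102568752}{15031} \approx 6823.8$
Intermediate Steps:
$\frac{\left(-3178 - 3894\right) \left(\left(25067 - -2489\right) + 30458\right)}{-60124} = - 7072 \left(\left(25067 + 2489\right) + 30458\right) \left(- \frac{1}{60124}\right) = - 7072 \left(27556 + 30458\right) \left(- \frac{1}{60124}\right) = \left(-7072\right) 58014 \left(- \frac{1}{60124}\right) = \left(-410275008\right) \left(- \frac{1}{60124}\right) = \frac{102568752}{15031}$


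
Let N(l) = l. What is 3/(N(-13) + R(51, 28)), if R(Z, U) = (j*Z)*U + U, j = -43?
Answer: -1/20463 ≈ -4.8869e-5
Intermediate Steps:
R(Z, U) = U - 43*U*Z (R(Z, U) = (-43*Z)*U + U = -43*U*Z + U = U - 43*U*Z)
3/(N(-13) + R(51, 28)) = 3/(-13 + 28*(1 - 43*51)) = 3/(-13 + 28*(1 - 2193)) = 3/(-13 + 28*(-2192)) = 3/(-13 - 61376) = 3/(-61389) = 3*(-1/61389) = -1/20463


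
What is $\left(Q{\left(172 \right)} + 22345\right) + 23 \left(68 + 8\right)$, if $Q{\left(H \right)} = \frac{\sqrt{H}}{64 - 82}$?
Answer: $24093 - \frac{\sqrt{43}}{9} \approx 24092.0$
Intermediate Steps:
$Q{\left(H \right)} = - \frac{\sqrt{H}}{18}$ ($Q{\left(H \right)} = \frac{\sqrt{H}}{-18} = - \frac{\sqrt{H}}{18}$)
$\left(Q{\left(172 \right)} + 22345\right) + 23 \left(68 + 8\right) = \left(- \frac{\sqrt{172}}{18} + 22345\right) + 23 \left(68 + 8\right) = \left(- \frac{2 \sqrt{43}}{18} + 22345\right) + 23 \cdot 76 = \left(- \frac{\sqrt{43}}{9} + 22345\right) + 1748 = \left(22345 - \frac{\sqrt{43}}{9}\right) + 1748 = 24093 - \frac{\sqrt{43}}{9}$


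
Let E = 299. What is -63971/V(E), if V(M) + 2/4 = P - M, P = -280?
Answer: 127942/1159 ≈ 110.39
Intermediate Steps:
V(M) = -561/2 - M (V(M) = -½ + (-280 - M) = -561/2 - M)
-63971/V(E) = -63971/(-561/2 - 1*299) = -63971/(-561/2 - 299) = -63971/(-1159/2) = -63971*(-2/1159) = 127942/1159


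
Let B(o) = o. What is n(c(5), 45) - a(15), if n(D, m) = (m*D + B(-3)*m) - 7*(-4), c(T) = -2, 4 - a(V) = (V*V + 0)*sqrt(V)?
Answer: -201 + 225*sqrt(15) ≈ 670.42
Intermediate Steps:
a(V) = 4 - V**(5/2) (a(V) = 4 - (V*V + 0)*sqrt(V) = 4 - (V**2 + 0)*sqrt(V) = 4 - V**2*sqrt(V) = 4 - V**(5/2))
n(D, m) = 28 - 3*m + D*m (n(D, m) = (m*D - 3*m) - 7*(-4) = (D*m - 3*m) + 28 = (-3*m + D*m) + 28 = 28 - 3*m + D*m)
n(c(5), 45) - a(15) = (28 - 3*45 - 2*45) - (4 - 15**(5/2)) = (28 - 135 - 90) - (4 - 225*sqrt(15)) = -197 - (4 - 225*sqrt(15)) = -197 + (-4 + 225*sqrt(15)) = -201 + 225*sqrt(15)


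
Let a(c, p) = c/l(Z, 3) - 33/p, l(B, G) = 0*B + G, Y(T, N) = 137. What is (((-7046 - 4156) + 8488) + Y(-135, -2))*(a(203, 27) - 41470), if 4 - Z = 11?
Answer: 320090888/3 ≈ 1.0670e+8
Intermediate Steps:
Z = -7 (Z = 4 - 1*11 = 4 - 11 = -7)
l(B, G) = G (l(B, G) = 0 + G = G)
a(c, p) = -33/p + c/3 (a(c, p) = c/3 - 33/p = -33/p + c/3)
(((-7046 - 4156) + 8488) + Y(-135, -2))*(a(203, 27) - 41470) = (((-7046 - 4156) + 8488) + 137)*((-33/27 + (1/3)*203) - 41470) = ((-11202 + 8488) + 137)*((-33*1/27 + 203/3) - 41470) = (-2714 + 137)*((-11/9 + 203/3) - 41470) = -2577*(598/9 - 41470) = -2577*(-372632/9) = 320090888/3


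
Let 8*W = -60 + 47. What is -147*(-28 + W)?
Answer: 34839/8 ≈ 4354.9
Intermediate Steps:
W = -13/8 (W = (-60 + 47)/8 = (⅛)*(-13) = -13/8 ≈ -1.6250)
-147*(-28 + W) = -147*(-28 - 13/8) = -147*(-237/8) = 34839/8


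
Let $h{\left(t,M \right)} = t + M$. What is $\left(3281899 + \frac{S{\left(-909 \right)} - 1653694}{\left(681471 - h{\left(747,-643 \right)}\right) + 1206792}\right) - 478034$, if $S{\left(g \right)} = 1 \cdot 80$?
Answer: $\frac{5294141280921}{1888159} \approx 2.8039 \cdot 10^{6}$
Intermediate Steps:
$h{\left(t,M \right)} = M + t$
$S{\left(g \right)} = 80$
$\left(3281899 + \frac{S{\left(-909 \right)} - 1653694}{\left(681471 - h{\left(747,-643 \right)}\right) + 1206792}\right) - 478034 = \left(3281899 + \frac{80 - 1653694}{\left(681471 - \left(-643 + 747\right)\right) + 1206792}\right) - 478034 = \left(3281899 - \frac{1653614}{\left(681471 - 104\right) + 1206792}\right) - 478034 = \left(3281899 - \frac{1653614}{681367 + 1206792}\right) - 478034 = \left(3281899 - \frac{1653614}{1888159}\right) - 478034 = \frac{6196745480327}{1888159} - 478034 = \frac{5294141280921}{1888159}$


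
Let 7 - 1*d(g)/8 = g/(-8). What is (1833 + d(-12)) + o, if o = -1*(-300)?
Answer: 2177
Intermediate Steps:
o = 300
d(g) = 56 + g (d(g) = 56 - 8*g/(-8) = 56 - 8*g*(-1)/8 = 56 - (-1)*g = 56 + g)
(1833 + d(-12)) + o = (1833 + (56 - 12)) + 300 = (1833 + 44) + 300 = 1877 + 300 = 2177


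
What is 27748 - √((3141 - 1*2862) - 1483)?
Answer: 27748 - 2*I*√301 ≈ 27748.0 - 34.699*I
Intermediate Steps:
27748 - √((3141 - 1*2862) - 1483) = 27748 - √((3141 - 2862) - 1483) = 27748 - √(279 - 1483) = 27748 - √(-1204) = 27748 - 2*I*√301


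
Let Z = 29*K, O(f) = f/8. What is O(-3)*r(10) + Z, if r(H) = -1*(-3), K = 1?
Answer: 223/8 ≈ 27.875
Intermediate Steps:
O(f) = f/8 (O(f) = f*(⅛) = f/8)
r(H) = 3
Z = 29 (Z = 29*1 = 29)
O(-3)*r(10) + Z = ((⅛)*(-3))*3 + 29 = -3/8*3 + 29 = -9/8 + 29 = 223/8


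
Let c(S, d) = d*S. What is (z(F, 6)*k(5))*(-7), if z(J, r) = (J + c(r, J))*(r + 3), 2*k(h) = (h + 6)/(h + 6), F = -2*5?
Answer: 2205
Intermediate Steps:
c(S, d) = S*d
F = -10
k(h) = ½ (k(h) = ((h + 6)/(h + 6))/2 = ((6 + h)/(6 + h))/2 = (½)*1 = ½)
z(J, r) = (3 + r)*(J + J*r) (z(J, r) = (J + r*J)*(r + 3) = (J + J*r)*(3 + r) = (3 + r)*(J + J*r))
(z(F, 6)*k(5))*(-7) = (-10*(3 + 6² + 4*6)*(½))*(-7) = (-10*(3 + 36 + 24)*(½))*(-7) = (-10*63*(½))*(-7) = -630*½*(-7) = -315*(-7) = 2205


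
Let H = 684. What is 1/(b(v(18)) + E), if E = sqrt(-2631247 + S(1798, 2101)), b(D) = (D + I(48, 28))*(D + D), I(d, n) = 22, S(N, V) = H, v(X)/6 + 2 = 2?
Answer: -I*sqrt(2630563)/2630563 ≈ -0.00061656*I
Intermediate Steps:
v(X) = 0 (v(X) = -12 + 6*2 = -12 + 12 = 0)
S(N, V) = 684
b(D) = 2*D*(22 + D) (b(D) = (D + 22)*(D + D) = (22 + D)*(2*D) = 2*D*(22 + D))
E = I*sqrt(2630563) (E = sqrt(-2631247 + 684) = sqrt(-2630563) = I*sqrt(2630563) ≈ 1621.9*I)
1/(b(v(18)) + E) = 1/(2*0*(22 + 0) + I*sqrt(2630563)) = 1/(2*0*22 + I*sqrt(2630563)) = 1/(0 + I*sqrt(2630563)) = 1/(I*sqrt(2630563)) = -I*sqrt(2630563)/2630563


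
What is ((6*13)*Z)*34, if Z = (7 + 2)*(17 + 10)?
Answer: 644436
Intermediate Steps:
Z = 243 (Z = 9*27 = 243)
((6*13)*Z)*34 = ((6*13)*243)*34 = (78*243)*34 = 18954*34 = 644436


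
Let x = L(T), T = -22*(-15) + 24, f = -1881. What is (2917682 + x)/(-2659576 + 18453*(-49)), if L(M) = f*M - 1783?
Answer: -2250025/3563773 ≈ -0.63136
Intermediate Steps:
T = 354 (T = 330 + 24 = 354)
L(M) = -1783 - 1881*M (L(M) = -1881*M - 1783 = -1783 - 1881*M)
x = -667657 (x = -1783 - 1881*354 = -1783 - 665874 = -667657)
(2917682 + x)/(-2659576 + 18453*(-49)) = (2917682 - 667657)/(-2659576 + 18453*(-49)) = 2250025/(-2659576 - 904197) = 2250025/(-3563773) = 2250025*(-1/3563773) = -2250025/3563773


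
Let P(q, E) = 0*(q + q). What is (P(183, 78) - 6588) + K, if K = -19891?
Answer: -26479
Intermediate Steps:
P(q, E) = 0 (P(q, E) = 0*(2*q) = 0)
(P(183, 78) - 6588) + K = (0 - 6588) - 19891 = -6588 - 19891 = -26479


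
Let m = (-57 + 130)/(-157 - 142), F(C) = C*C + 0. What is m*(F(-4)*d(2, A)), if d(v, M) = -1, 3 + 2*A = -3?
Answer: 1168/299 ≈ 3.9064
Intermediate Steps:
A = -3 (A = -3/2 + (½)*(-3) = -3/2 - 3/2 = -3)
F(C) = C² (F(C) = C² + 0 = C²)
m = -73/299 (m = 73/(-299) = 73*(-1/299) = -73/299 ≈ -0.24415)
m*(F(-4)*d(2, A)) = -73*(-4)²*(-1)/299 = -1168*(-1)/299 = -73/299*(-16) = 1168/299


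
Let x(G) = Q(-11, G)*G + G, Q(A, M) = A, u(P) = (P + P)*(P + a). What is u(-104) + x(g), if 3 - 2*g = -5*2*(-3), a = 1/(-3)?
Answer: 65509/3 ≈ 21836.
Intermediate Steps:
a = -⅓ ≈ -0.33333
u(P) = 2*P*(-⅓ + P) (u(P) = (P + P)*(P - ⅓) = (2*P)*(-⅓ + P) = 2*P*(-⅓ + P))
g = -27/2 (g = 3/2 - (-5*2)*(-3)/2 = 3/2 - (-5)*(-3) = 3/2 - ½*30 = 3/2 - 15 = -27/2 ≈ -13.500)
x(G) = -10*G (x(G) = -11*G + G = -10*G)
u(-104) + x(g) = (⅔)*(-104)*(-1 + 3*(-104)) - 10*(-27/2) = (⅔)*(-104)*(-1 - 312) + 135 = (⅔)*(-104)*(-313) + 135 = 65104/3 + 135 = 65509/3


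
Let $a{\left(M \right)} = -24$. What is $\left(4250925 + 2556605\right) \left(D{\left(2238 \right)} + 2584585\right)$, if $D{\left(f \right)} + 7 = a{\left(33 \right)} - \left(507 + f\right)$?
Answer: $17575742221770$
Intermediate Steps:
$D{\left(f \right)} = -538 - f$ ($D{\left(f \right)} = -7 - \left(531 + f\right) = -538 - f$)
$\left(4250925 + 2556605\right) \left(D{\left(2238 \right)} + 2584585\right) = \left(4250925 + 2556605\right) \left(\left(-538 - 2238\right) + 2584585\right) = 6807530 \left(\left(-538 - 2238\right) + 2584585\right) = 6807530 \left(-2776 + 2584585\right) = 6807530 \cdot 2581809 = 17575742221770$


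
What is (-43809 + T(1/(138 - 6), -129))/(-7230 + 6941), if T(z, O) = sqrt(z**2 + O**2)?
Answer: 2577/17 - sqrt(289952785)/38148 ≈ 151.14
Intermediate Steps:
T(z, O) = sqrt(O**2 + z**2)
(-43809 + T(1/(138 - 6), -129))/(-7230 + 6941) = (-43809 + sqrt((-129)**2 + (1/(138 - 6))**2))/(-7230 + 6941) = (-43809 + sqrt(16641 + (1/132)**2))/(-289) = (-43809 + sqrt(16641 + (1/132)**2))*(-1/289) = (-43809 + sqrt(16641 + 1/17424))*(-1/289) = (-43809 + sqrt(289952785/17424))*(-1/289) = (-43809 + sqrt(289952785)/132)*(-1/289) = 2577/17 - sqrt(289952785)/38148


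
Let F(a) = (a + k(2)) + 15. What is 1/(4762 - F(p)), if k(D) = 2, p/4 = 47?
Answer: 1/4557 ≈ 0.00021944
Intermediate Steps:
p = 188 (p = 4*47 = 188)
F(a) = 17 + a (F(a) = (a + 2) + 15 = (2 + a) + 15 = 17 + a)
1/(4762 - F(p)) = 1/(4762 - (17 + 188)) = 1/(4762 - 1*205) = 1/(4762 - 205) = 1/4557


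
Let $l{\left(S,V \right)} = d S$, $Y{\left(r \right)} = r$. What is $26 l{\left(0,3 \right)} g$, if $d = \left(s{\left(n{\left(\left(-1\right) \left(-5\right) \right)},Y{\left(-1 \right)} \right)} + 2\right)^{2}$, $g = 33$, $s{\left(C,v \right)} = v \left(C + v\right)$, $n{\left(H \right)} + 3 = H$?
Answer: $0$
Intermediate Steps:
$n{\left(H \right)} = -3 + H$
$d = 1$ ($d = \left(- (\left(-3 - -5\right) - 1) + 2\right)^{2} = \left(- (\left(-3 + 5\right) - 1) + 2\right)^{2} = \left(- (2 - 1) + 2\right)^{2} = \left(\left(-1\right) 1 + 2\right)^{2} = \left(-1 + 2\right)^{2} = 1^{2} = 1$)
$l{\left(S,V \right)} = S$ ($l{\left(S,V \right)} = 1 S = S$)
$26 l{\left(0,3 \right)} g = 26 \cdot 0 \cdot 33 = 0 \cdot 33 = 0$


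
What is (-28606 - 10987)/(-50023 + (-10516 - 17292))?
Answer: 39593/77831 ≈ 0.50871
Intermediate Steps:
(-28606 - 10987)/(-50023 + (-10516 - 17292)) = -39593/(-50023 - 27808) = -39593/(-77831) = -39593*(-1/77831) = 39593/77831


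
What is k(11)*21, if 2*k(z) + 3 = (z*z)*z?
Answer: 13944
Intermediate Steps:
k(z) = -3/2 + z³/2 (k(z) = -3/2 + ((z*z)*z)/2 = -3/2 + (z²*z)/2 = -3/2 + z³/2)
k(11)*21 = (-3/2 + (½)*11³)*21 = (-3/2 + (½)*1331)*21 = (-3/2 + 1331/2)*21 = 664*21 = 13944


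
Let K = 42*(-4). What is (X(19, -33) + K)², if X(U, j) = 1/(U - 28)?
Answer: 2289169/81 ≈ 28261.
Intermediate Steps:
X(U, j) = 1/(-28 + U)
K = -168
(X(19, -33) + K)² = (1/(-28 + 19) - 168)² = (1/(-9) - 168)² = (-⅑ - 168)² = (-1513/9)² = 2289169/81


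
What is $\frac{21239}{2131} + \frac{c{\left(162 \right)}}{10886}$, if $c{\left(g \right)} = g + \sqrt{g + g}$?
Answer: $\frac{115795667}{11599033} \approx 9.9832$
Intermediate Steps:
$c{\left(g \right)} = g + \sqrt{2} \sqrt{g}$ ($c{\left(g \right)} = g + \sqrt{2 g} = g + \sqrt{2} \sqrt{g}$)
$\frac{21239}{2131} + \frac{c{\left(162 \right)}}{10886} = \frac{21239}{2131} + \frac{162 + \sqrt{2} \sqrt{162}}{10886} = 21239 \cdot \frac{1}{2131} + \left(162 + \sqrt{2} \cdot 9 \sqrt{2}\right) \frac{1}{10886} = \frac{21239}{2131} + \left(162 + 18\right) \frac{1}{10886} = \frac{21239}{2131} + 180 \cdot \frac{1}{10886} = \frac{21239}{2131} + \frac{90}{5443} = \frac{115795667}{11599033}$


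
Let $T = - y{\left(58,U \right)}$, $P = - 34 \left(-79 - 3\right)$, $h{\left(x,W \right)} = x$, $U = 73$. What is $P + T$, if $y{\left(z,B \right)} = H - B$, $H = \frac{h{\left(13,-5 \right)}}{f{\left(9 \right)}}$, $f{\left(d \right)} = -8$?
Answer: $\frac{22901}{8} \approx 2862.6$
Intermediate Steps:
$H = - \frac{13}{8}$ ($H = \frac{13}{-8} = 13 \left(- \frac{1}{8}\right) = - \frac{13}{8} \approx -1.625$)
$y{\left(z,B \right)} = - \frac{13}{8} - B$
$P = 2788$ ($P = \left(-34\right) \left(-82\right) = 2788$)
$T = \frac{597}{8}$ ($T = - (- \frac{13}{8} - 73) = \left(-1\right) \left(- \frac{597}{8}\right) = \frac{597}{8} \approx 74.625$)
$P + T = 2788 + \frac{597}{8} = \frac{22901}{8}$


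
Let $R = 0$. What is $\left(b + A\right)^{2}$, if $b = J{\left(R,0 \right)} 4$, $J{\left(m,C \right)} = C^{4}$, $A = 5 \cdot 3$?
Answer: $225$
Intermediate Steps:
$A = 15$
$b = 0$ ($b = 0^{4} \cdot 4 = 0 \cdot 4 = 0$)
$\left(b + A\right)^{2} = \left(0 + 15\right)^{2} = 15^{2} = 225$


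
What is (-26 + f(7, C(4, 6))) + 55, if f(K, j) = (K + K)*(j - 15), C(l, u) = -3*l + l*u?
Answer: -13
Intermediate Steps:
f(K, j) = 2*K*(-15 + j) (f(K, j) = (2*K)*(-15 + j) = 2*K*(-15 + j))
(-26 + f(7, C(4, 6))) + 55 = (-26 + 2*7*(-15 + 4*(-3 + 6))) + 55 = (-26 + 2*7*(-15 + 4*3)) + 55 = (-26 + 2*7*(-15 + 12)) + 55 = (-26 + 2*7*(-3)) + 55 = (-26 - 42) + 55 = -68 + 55 = -13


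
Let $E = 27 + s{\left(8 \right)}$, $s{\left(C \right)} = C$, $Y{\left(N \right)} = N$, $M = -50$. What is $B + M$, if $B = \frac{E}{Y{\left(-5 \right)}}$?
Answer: $-57$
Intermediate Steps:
$E = 35$ ($E = 27 + 8 = 35$)
$B = -7$ ($B = \frac{35}{-5} = 35 \left(- \frac{1}{5}\right) = -7$)
$B + M = -7 - 50 = -57$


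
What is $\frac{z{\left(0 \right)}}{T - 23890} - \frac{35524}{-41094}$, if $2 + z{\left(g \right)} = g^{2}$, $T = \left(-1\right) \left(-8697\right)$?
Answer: $\frac{269899160}{312170571} \approx 0.86459$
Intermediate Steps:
$T = 8697$
$z{\left(g \right)} = -2 + g^{2}$
$\frac{z{\left(0 \right)}}{T - 23890} - \frac{35524}{-41094} = \frac{-2 + 0^{2}}{8697 - 23890} - \frac{35524}{-41094} = \frac{-2 + 0}{-15193} - - \frac{17762}{20547} = \left(-2\right) \left(- \frac{1}{15193}\right) + \frac{17762}{20547} = \frac{2}{15193} + \frac{17762}{20547} = \frac{269899160}{312170571}$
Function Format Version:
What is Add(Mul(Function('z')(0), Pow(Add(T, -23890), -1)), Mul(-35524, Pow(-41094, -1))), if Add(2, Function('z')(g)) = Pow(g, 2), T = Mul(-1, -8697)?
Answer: Rational(269899160, 312170571) ≈ 0.86459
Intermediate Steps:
T = 8697
Function('z')(g) = Add(-2, Pow(g, 2))
Add(Mul(Function('z')(0), Pow(Add(T, -23890), -1)), Mul(-35524, Pow(-41094, -1))) = Add(Mul(Add(-2, Pow(0, 2)), Pow(Add(8697, -23890), -1)), Mul(-35524, Pow(-41094, -1))) = Add(Mul(Add(-2, 0), Pow(-15193, -1)), Mul(-35524, Rational(-1, 41094))) = Add(Mul(-2, Rational(-1, 15193)), Rational(17762, 20547)) = Add(Rational(2, 15193), Rational(17762, 20547)) = Rational(269899160, 312170571)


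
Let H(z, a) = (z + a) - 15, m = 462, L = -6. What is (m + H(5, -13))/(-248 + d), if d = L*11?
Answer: -439/314 ≈ -1.3981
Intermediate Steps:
H(z, a) = -15 + a + z (H(z, a) = (a + z) - 15 = -15 + a + z)
d = -66 (d = -6*11 = -66)
(m + H(5, -13))/(-248 + d) = (462 + (-15 - 13 + 5))/(-248 - 66) = (462 - 23)/(-314) = 439*(-1/314) = -439/314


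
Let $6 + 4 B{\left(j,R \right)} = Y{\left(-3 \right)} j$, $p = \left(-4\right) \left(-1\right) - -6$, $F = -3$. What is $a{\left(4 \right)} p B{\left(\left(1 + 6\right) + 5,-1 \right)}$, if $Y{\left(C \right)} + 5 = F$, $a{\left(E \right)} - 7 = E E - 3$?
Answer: $-5100$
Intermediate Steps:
$a{\left(E \right)} = 4 + E^{2}$ ($a{\left(E \right)} = 7 + \left(E E - 3\right) = 7 + \left(E^{2} - 3\right) = 7 + \left(-3 + E^{2}\right) = 4 + E^{2}$)
$Y{\left(C \right)} = -8$ ($Y{\left(C \right)} = -5 - 3 = -8$)
$p = 10$ ($p = 4 + 6 = 10$)
$B{\left(j,R \right)} = - \frac{3}{2} - 2 j$ ($B{\left(j,R \right)} = - \frac{3}{2} + \frac{\left(-8\right) j}{4} = - \frac{3}{2} - 2 j$)
$a{\left(4 \right)} p B{\left(\left(1 + 6\right) + 5,-1 \right)} = \left(4 + 4^{2}\right) 10 \left(- \frac{3}{2} - 2 \left(\left(1 + 6\right) + 5\right)\right) = \left(4 + 16\right) 10 \left(- \frac{3}{2} - 2 \left(7 + 5\right)\right) = 20 \cdot 10 \left(- \frac{3}{2} - 24\right) = 200 \left(- \frac{3}{2} - 24\right) = 200 \left(- \frac{51}{2}\right) = -5100$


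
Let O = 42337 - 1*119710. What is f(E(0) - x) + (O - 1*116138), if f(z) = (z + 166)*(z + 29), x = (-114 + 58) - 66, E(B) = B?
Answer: -150023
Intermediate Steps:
O = -77373 (O = 42337 - 119710 = -77373)
x = -122 (x = -56 - 66 = -122)
f(z) = (29 + z)*(166 + z) (f(z) = (166 + z)*(29 + z) = (29 + z)*(166 + z))
f(E(0) - x) + (O - 1*116138) = (4814 + (0 - 1*(-122))**2 + 195*(0 - 1*(-122))) + (-77373 - 1*116138) = (4814 + (0 + 122)**2 + 195*(0 + 122)) + (-77373 - 116138) = (4814 + 122**2 + 195*122) - 193511 = (4814 + 14884 + 23790) - 193511 = 43488 - 193511 = -150023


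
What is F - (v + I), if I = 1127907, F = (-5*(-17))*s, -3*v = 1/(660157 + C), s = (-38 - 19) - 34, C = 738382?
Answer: -4764718881113/4195617 ≈ -1.1356e+6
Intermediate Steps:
s = -91 (s = -57 - 34 = -91)
v = -1/4195617 (v = -1/(3*(660157 + 738382)) = -⅓/1398539 = -⅓*1/1398539 = -1/4195617 ≈ -2.3834e-7)
F = -7735 (F = -5*(-17)*(-91) = 85*(-91) = -7735)
F - (v + I) = -7735 - (-1/4195617 + 1127907) = -7735 - 1*4732265783618/4195617 = -7735 - 4732265783618/4195617 = -4764718881113/4195617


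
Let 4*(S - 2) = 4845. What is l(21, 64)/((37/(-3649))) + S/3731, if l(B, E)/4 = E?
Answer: -13940985495/552188 ≈ -25247.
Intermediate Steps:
S = 4853/4 (S = 2 + (¼)*4845 = 2 + 4845/4 = 4853/4 ≈ 1213.3)
l(B, E) = 4*E
l(21, 64)/((37/(-3649))) + S/3731 = (4*64)/((37/(-3649))) + (4853/4)/3731 = 256/((37*(-1/3649))) + (4853/4)*(1/3731) = 256/(-37/3649) + 4853/14924 = 256*(-3649/37) + 4853/14924 = -934144/37 + 4853/14924 = -13940985495/552188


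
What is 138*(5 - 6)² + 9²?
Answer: 219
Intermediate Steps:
138*(5 - 6)² + 9² = 138*(-1)² + 81 = 138*1 + 81 = 138 + 81 = 219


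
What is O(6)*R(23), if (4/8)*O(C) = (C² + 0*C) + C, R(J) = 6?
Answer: 504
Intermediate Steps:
O(C) = 2*C + 2*C² (O(C) = 2*((C² + 0*C) + C) = 2*((C² + 0) + C) = 2*(C² + C) = 2*(C + C²) = 2*C + 2*C²)
O(6)*R(23) = (2*6*(1 + 6))*6 = (2*6*7)*6 = 84*6 = 504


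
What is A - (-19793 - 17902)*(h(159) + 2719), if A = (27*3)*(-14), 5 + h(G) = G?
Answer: 108296601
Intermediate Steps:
h(G) = -5 + G
A = -1134 (A = 81*(-14) = -1134)
A - (-19793 - 17902)*(h(159) + 2719) = -1134 - (-19793 - 17902)*((-5 + 159) + 2719) = -1134 - (-37695)*(154 + 2719) = -1134 - (-37695)*2873 = -1134 - 1*(-108297735) = -1134 + 108297735 = 108296601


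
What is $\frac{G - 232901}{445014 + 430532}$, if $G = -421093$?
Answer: $- \frac{326997}{437773} \approx -0.74696$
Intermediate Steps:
$\frac{G - 232901}{445014 + 430532} = \frac{-421093 - 232901}{445014 + 430532} = - \frac{653994}{875546} = \left(-653994\right) \frac{1}{875546} = - \frac{326997}{437773}$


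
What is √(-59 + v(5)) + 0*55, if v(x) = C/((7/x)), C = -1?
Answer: I*√2926/7 ≈ 7.7275*I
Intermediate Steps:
v(x) = -x/7 (v(x) = -1/(7/x) = -x/7)
√(-59 + v(5)) + 0*55 = √(-59 - ⅐*5) + 0*55 = √(-59 - 5/7) + 0 = √(-418/7) + 0 = I*√2926/7 + 0 = I*√2926/7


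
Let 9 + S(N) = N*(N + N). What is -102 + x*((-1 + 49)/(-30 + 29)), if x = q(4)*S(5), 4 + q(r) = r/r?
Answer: 5802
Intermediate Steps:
q(r) = -3 (q(r) = -4 + r/r = -4 + 1 = -3)
S(N) = -9 + 2*N² (S(N) = -9 + N*(N + N) = -9 + N*(2*N) = -9 + 2*N²)
x = -123 (x = -3*(-9 + 2*5²) = -3*(-9 + 2*25) = -3*(-9 + 50) = -3*41 = -123)
-102 + x*((-1 + 49)/(-30 + 29)) = -102 - 123*(-1 + 49)/(-30 + 29) = -102 - 5904/(-1) = -102 - 5904*(-1) = -102 - 123*(-48) = -102 + 5904 = 5802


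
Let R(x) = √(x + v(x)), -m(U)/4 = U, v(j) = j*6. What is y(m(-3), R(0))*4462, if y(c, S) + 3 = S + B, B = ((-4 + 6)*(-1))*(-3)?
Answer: 13386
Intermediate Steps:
v(j) = 6*j
m(U) = -4*U
R(x) = √7*√x (R(x) = √(x + 6*x) = √(7*x) = √7*√x)
B = 6 (B = (2*(-1))*(-3) = -2*(-3) = 6)
y(c, S) = 3 + S (y(c, S) = -3 + (S + 6) = -3 + (6 + S) = 3 + S)
y(m(-3), R(0))*4462 = (3 + √7*√0)*4462 = (3 + √7*0)*4462 = (3 + 0)*4462 = 3*4462 = 13386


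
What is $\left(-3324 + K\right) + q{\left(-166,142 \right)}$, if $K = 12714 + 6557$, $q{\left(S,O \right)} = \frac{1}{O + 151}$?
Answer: $\frac{4672472}{293} \approx 15947.0$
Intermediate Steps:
$q{\left(S,O \right)} = \frac{1}{151 + O}$
$K = 19271$
$\left(-3324 + K\right) + q{\left(-166,142 \right)} = \left(-3324 + 19271\right) + \frac{1}{151 + 142} = 15947 + \frac{1}{293} = \frac{4672472}{293}$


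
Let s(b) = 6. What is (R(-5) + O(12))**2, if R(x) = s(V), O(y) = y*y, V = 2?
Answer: 22500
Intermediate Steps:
O(y) = y**2
R(x) = 6
(R(-5) + O(12))**2 = (6 + 12**2)**2 = (6 + 144)**2 = 150**2 = 22500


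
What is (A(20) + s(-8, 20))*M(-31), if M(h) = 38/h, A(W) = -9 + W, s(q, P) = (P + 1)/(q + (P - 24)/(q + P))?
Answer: -8056/775 ≈ -10.395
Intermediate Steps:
s(q, P) = (1 + P)/(q + (-24 + P)/(P + q))
(A(20) + s(-8, 20))*M(-31) = ((-9 + 20) + (20 - 8 + 20**2 + 20*(-8))/(-24 + 20 + (-8)**2 + 20*(-8)))*(38/(-31)) = (11 + (20 - 8 + 400 - 160)/(-24 + 20 + 64 - 160))*(38*(-1/31)) = (11 + 252/(-100))*(-38/31) = (11 - 1/100*252)*(-38/31) = (11 - 63/25)*(-38/31) = (212/25)*(-38/31) = -8056/775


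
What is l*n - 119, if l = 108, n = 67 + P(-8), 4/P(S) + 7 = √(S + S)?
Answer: 459581/65 - 1728*I/65 ≈ 7070.5 - 26.585*I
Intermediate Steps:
P(S) = 4/(-7 + √2*√S) (P(S) = 4/(-7 + √(S + S)) = 4/(-7 + √(2*S)) = 4/(-7 + √2*√S))
n = 67 + 4*(-7 - 4*I)/65 (n = 67 + 4/(-7 + √2*√(-8)) = 67 + 4/(-7 + √2*(2*I*√2)) = 67 + 4/(-7 + 4*I) = 67 + 4*((-7 - 4*I)/65) = 67 + 4*(-7 - 4*I)/65 ≈ 66.569 - 0.24615*I)
l*n - 119 = 108*(4327/65 - 16*I/65) - 119 = (467316/65 - 1728*I/65) - 119 = 459581/65 - 1728*I/65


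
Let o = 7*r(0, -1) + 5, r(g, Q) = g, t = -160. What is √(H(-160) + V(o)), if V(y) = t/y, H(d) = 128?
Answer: 4*√6 ≈ 9.7980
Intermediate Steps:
o = 5 (o = 7*0 + 5 = 0 + 5 = 5)
V(y) = -160/y
√(H(-160) + V(o)) = √(128 - 160/5) = √(128 - 160*⅕) = √(128 - 32) = √96 = 4*√6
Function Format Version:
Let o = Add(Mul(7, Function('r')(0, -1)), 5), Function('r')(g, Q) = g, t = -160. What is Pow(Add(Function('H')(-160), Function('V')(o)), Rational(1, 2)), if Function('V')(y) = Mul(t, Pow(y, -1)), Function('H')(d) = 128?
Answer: Mul(4, Pow(6, Rational(1, 2))) ≈ 9.7980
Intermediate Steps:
o = 5 (o = Add(Mul(7, 0), 5) = Add(0, 5) = 5)
Function('V')(y) = Mul(-160, Pow(y, -1))
Pow(Add(Function('H')(-160), Function('V')(o)), Rational(1, 2)) = Pow(Add(128, Mul(-160, Pow(5, -1))), Rational(1, 2)) = Pow(Add(128, Mul(-160, Rational(1, 5))), Rational(1, 2)) = Pow(Add(128, -32), Rational(1, 2)) = Pow(96, Rational(1, 2)) = Mul(4, Pow(6, Rational(1, 2)))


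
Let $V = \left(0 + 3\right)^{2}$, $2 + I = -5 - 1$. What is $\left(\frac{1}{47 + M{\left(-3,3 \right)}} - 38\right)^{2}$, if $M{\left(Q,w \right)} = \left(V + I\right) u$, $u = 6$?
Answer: $\frac{4052169}{2809} \approx 1442.6$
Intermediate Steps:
$I = -8$ ($I = -2 - 6 = -8$)
$V = 9$ ($V = 3^{2} = 9$)
$M{\left(Q,w \right)} = 6$ ($M{\left(Q,w \right)} = \left(9 - 8\right) 6 = 1 \cdot 6 = 6$)
$\left(\frac{1}{47 + M{\left(-3,3 \right)}} - 38\right)^{2} = \left(\frac{1}{47 + 6} - 38\right)^{2} = \left(\frac{1}{53} - 38\right)^{2} = \left(- \frac{2013}{53}\right)^{2} = \frac{4052169}{2809}$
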